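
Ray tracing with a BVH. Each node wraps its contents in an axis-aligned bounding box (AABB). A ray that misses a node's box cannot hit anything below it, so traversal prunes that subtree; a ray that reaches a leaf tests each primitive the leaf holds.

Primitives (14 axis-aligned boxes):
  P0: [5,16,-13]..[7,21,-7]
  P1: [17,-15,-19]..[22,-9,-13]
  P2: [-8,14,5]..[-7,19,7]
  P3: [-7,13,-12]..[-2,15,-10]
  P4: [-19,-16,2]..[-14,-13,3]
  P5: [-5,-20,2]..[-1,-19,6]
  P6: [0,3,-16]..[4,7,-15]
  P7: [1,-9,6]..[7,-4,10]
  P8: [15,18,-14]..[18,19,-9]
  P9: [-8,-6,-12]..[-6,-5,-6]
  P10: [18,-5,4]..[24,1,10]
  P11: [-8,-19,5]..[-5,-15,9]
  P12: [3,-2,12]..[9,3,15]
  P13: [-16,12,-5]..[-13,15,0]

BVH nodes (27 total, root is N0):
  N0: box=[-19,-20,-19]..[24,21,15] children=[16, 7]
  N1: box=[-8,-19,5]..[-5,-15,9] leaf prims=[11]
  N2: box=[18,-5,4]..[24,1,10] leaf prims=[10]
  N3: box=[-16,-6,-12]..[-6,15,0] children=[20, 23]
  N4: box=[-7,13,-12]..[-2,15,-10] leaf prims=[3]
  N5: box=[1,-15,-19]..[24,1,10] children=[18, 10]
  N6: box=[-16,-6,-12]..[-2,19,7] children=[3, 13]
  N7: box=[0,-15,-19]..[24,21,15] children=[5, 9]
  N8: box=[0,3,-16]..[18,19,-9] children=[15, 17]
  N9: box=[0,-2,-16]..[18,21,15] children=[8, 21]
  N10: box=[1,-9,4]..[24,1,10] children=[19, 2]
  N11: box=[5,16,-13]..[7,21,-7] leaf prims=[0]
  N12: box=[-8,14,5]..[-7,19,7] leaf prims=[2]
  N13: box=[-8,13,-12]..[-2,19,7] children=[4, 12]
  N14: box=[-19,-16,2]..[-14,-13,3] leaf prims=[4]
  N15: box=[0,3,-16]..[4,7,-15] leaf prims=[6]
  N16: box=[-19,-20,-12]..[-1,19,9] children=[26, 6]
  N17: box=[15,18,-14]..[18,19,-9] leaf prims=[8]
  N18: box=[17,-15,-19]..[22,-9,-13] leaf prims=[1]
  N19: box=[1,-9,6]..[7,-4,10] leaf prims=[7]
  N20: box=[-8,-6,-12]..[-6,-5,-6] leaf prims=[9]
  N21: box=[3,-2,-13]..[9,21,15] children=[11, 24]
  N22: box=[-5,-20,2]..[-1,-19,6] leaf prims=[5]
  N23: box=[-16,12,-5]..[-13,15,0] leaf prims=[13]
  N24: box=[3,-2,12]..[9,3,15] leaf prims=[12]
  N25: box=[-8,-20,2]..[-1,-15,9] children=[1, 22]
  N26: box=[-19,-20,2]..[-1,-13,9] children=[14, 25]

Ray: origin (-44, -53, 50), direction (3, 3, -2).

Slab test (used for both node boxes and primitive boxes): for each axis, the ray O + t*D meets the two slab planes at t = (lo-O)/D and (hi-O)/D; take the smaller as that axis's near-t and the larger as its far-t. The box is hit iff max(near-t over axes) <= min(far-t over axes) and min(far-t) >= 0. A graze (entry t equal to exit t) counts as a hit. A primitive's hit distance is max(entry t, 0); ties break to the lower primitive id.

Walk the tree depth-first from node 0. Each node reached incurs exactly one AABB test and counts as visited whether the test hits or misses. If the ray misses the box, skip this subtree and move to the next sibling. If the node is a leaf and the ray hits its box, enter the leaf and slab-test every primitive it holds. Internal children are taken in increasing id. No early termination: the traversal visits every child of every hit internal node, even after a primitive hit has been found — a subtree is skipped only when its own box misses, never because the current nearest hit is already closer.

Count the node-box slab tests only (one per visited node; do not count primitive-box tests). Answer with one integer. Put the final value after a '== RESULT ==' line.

Walk:
N0 x:[25/3,68/3] y:[11,74/3] z:[35/2,69/2] -> hit [35/2,68/3], descend [7, 16]
  N7 x:[44/3,68/3] y:[38/3,74/3] z:[35/2,69/2] -> hit [35/2,68/3], descend [5, 9]
    N5 x:[15,68/3] y:[38/3,18] z:[20,69/2] -> miss, prune
    N9 x:[44/3,62/3] y:[17,74/3] z:[35/2,33] -> hit [35/2,62/3], descend [8, 21]
      N8 x:[44/3,62/3] y:[56/3,24] z:[59/2,33] -> miss, prune
      N21 x:[47/3,53/3] y:[17,74/3] z:[35/2,63/2] -> hit [35/2,53/3], descend [11, 24]
        N11 x:[49/3,17] y:[23,74/3] z:[57/2,63/2] -> miss, prune
        N24 x:[47/3,53/3] y:[17,56/3] z:[35/2,19] -> hit [35/2,53/3] leaf, test {P12@t=35/2}
  N16 x:[25/3,43/3] y:[11,24] z:[41/2,31] -> miss, prune

order=[0, 7, 5, 9, 8, 21, 11, 24, 16]  |boxes|=9  |leaves|=1  hit=P12

== RESULT ==
9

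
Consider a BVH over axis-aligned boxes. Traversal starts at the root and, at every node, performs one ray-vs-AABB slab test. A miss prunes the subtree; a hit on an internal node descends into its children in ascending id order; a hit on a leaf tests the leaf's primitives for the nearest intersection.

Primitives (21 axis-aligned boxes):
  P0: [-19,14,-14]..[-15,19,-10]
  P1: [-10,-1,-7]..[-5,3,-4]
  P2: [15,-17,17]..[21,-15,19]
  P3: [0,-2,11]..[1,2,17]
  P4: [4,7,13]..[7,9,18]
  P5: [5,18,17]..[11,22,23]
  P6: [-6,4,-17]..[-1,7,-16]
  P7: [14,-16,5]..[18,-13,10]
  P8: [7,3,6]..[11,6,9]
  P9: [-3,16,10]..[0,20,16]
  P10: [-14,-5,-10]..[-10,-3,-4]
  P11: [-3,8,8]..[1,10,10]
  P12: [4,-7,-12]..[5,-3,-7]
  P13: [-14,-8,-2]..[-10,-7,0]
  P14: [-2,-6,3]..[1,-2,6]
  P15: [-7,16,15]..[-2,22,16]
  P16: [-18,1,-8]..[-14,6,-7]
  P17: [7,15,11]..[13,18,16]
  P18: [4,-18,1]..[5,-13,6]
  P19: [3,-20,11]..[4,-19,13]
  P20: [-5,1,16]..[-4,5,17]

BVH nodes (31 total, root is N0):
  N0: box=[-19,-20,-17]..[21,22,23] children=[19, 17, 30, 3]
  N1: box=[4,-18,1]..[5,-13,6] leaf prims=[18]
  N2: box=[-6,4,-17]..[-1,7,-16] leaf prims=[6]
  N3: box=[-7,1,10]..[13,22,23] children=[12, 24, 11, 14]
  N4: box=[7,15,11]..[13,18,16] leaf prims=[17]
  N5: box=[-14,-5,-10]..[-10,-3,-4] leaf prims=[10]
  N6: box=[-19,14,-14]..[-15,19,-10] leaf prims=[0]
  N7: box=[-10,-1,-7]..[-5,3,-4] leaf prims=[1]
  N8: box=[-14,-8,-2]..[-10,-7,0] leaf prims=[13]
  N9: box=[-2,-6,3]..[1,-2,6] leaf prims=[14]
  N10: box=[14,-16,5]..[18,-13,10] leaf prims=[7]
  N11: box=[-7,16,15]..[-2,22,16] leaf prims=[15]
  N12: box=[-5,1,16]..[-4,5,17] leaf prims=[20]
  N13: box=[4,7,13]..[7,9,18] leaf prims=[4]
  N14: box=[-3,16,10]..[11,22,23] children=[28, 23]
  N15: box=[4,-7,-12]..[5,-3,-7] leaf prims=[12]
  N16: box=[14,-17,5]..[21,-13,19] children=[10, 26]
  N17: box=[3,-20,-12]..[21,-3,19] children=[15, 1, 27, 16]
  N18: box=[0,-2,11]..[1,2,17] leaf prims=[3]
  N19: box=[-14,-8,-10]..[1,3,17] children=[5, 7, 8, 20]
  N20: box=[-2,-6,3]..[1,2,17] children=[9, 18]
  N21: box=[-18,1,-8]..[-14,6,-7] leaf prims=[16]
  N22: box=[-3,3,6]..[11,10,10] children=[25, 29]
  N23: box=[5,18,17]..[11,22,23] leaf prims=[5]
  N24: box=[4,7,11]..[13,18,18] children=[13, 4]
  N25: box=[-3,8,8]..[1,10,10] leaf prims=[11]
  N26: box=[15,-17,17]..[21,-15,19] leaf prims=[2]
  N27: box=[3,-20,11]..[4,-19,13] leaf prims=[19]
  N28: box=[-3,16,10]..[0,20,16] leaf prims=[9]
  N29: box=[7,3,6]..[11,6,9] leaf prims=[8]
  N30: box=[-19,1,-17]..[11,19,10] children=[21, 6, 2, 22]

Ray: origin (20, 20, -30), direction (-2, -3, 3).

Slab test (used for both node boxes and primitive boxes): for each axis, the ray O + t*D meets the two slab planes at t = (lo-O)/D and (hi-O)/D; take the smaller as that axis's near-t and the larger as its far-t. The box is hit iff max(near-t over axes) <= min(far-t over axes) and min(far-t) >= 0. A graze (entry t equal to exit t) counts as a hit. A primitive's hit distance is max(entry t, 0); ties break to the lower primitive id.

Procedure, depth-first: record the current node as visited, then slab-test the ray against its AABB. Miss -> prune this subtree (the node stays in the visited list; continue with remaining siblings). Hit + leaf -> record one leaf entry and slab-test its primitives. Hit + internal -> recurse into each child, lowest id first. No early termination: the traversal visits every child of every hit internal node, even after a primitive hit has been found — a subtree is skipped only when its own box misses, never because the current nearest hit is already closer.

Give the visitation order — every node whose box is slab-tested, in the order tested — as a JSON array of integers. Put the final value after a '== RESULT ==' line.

Trace the traversal:
N0 x:[-1/2,39/2] y:[-2/3,40/3] z:[13/3,53/3] -> hit [13/3,40/3], descend [3, 17, 19, 30]
  N3 x:[7/2,27/2] y:[-2/3,19/3] z:[40/3,53/3] -> miss, prune
  N17 x:[-1/2,17/2] y:[23/3,40/3] z:[6,49/3] -> hit [23/3,17/2], descend [1, 15, 16, 27]
    N1 x:[15/2,8] y:[11,38/3] z:[31/3,12] -> miss, prune
    N15 x:[15/2,8] y:[23/3,9] z:[6,23/3] -> hit [23/3,23/3] leaf, test {P12@t=23/3}
    N16 x:[-1/2,3] y:[11,37/3] z:[35/3,49/3] -> miss, prune
    N27 x:[8,17/2] y:[13,40/3] z:[41/3,43/3] -> miss, prune
  N19 x:[19/2,17] y:[17/3,28/3] z:[20/3,47/3] -> miss, prune
  N30 x:[9/2,39/2] y:[1/3,19/3] z:[13/3,40/3] -> hit [9/2,19/3], descend [2, 6, 21, 22]
    N2 x:[21/2,13] y:[13/3,16/3] z:[13/3,14/3] -> miss, prune
    N6 x:[35/2,39/2] y:[1/3,2] z:[16/3,20/3] -> miss, prune
    N21 x:[17,19] y:[14/3,19/3] z:[22/3,23/3] -> miss, prune
    N22 x:[9/2,23/2] y:[10/3,17/3] z:[12,40/3] -> miss, prune

Visited [0, 3, 17, 1, 15, 16, 27, 19, 30, 2, 6, 21, 22]. Tests: 13 box, 1 leaf. Nearest: P12.

== RESULT ==
[0, 3, 17, 1, 15, 16, 27, 19, 30, 2, 6, 21, 22]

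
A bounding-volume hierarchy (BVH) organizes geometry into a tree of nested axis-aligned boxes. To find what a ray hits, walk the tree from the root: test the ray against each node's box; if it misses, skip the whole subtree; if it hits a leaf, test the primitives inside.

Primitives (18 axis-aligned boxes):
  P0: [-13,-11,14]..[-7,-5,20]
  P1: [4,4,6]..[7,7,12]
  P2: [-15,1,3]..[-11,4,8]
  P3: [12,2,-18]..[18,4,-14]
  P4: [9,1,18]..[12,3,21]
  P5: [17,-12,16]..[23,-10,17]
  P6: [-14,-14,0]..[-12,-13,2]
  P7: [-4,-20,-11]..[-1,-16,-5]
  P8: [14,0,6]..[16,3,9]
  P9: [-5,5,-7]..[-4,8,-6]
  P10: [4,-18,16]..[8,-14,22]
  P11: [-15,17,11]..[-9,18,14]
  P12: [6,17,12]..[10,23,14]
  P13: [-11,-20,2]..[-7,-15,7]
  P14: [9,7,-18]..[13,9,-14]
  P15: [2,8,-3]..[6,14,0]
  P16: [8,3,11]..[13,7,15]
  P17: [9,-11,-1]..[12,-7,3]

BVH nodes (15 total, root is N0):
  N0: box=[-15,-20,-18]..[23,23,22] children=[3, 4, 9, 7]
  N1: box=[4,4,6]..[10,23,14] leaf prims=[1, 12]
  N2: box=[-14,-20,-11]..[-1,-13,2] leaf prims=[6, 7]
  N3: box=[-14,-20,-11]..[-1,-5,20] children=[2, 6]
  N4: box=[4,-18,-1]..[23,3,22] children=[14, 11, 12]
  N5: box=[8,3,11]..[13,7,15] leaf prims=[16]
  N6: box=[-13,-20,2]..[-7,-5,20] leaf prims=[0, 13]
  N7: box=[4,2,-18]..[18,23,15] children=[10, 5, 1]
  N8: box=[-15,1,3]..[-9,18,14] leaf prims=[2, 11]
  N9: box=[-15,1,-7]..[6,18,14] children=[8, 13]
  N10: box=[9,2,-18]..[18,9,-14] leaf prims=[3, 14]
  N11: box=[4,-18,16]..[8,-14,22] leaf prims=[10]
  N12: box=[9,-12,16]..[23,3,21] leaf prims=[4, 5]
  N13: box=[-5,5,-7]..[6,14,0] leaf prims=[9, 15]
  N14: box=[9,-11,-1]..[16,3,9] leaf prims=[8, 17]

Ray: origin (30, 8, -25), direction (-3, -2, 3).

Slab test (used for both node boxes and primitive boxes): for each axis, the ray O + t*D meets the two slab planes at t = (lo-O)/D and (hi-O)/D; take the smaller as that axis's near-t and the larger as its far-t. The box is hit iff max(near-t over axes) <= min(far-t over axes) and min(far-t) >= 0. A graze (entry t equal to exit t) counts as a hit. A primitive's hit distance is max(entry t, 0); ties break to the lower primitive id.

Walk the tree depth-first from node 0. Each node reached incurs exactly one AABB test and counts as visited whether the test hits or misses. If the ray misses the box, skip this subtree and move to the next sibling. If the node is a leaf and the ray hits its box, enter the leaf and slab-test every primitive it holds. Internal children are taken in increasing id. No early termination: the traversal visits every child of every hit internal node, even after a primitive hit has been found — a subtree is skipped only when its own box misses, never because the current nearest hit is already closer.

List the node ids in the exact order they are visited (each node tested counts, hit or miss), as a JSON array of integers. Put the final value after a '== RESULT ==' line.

Trace the traversal:
N0 x:[7/3,15] y:[-15/2,14] z:[7/3,47/3] -> hit [7/3,14], descend [3, 4, 7, 9]
  N3 x:[31/3,44/3] y:[13/2,14] z:[14/3,15] -> hit [31/3,14], descend [2, 6]
    N2 x:[31/3,44/3] y:[21/2,14] z:[14/3,9] -> miss, prune
    N6 x:[37/3,43/3] y:[13/2,14] z:[9,15] -> hit [37/3,14] leaf, test {P0(miss), P13(miss)}
  N4 x:[7/3,26/3] y:[5/2,13] z:[8,47/3] -> hit [8,26/3], descend [11, 12, 14]
    N11 x:[22/3,26/3] y:[11,13] z:[41/3,47/3] -> miss, prune
    N12 x:[7/3,7] y:[5/2,10] z:[41/3,46/3] -> miss, prune
    N14 x:[14/3,7] y:[5/2,19/2] z:[8,34/3] -> miss, prune
  N7 x:[4,26/3] y:[-15/2,3] z:[7/3,40/3] -> miss, prune
  N9 x:[8,15] y:[-5,7/2] z:[6,13] -> miss, prune

Summary -> nodes [0, 3, 2, 6, 4, 11, 12, 14, 7, 9]; box-tests=10; leaf-entries=1; first=miss

== RESULT ==
[0, 3, 2, 6, 4, 11, 12, 14, 7, 9]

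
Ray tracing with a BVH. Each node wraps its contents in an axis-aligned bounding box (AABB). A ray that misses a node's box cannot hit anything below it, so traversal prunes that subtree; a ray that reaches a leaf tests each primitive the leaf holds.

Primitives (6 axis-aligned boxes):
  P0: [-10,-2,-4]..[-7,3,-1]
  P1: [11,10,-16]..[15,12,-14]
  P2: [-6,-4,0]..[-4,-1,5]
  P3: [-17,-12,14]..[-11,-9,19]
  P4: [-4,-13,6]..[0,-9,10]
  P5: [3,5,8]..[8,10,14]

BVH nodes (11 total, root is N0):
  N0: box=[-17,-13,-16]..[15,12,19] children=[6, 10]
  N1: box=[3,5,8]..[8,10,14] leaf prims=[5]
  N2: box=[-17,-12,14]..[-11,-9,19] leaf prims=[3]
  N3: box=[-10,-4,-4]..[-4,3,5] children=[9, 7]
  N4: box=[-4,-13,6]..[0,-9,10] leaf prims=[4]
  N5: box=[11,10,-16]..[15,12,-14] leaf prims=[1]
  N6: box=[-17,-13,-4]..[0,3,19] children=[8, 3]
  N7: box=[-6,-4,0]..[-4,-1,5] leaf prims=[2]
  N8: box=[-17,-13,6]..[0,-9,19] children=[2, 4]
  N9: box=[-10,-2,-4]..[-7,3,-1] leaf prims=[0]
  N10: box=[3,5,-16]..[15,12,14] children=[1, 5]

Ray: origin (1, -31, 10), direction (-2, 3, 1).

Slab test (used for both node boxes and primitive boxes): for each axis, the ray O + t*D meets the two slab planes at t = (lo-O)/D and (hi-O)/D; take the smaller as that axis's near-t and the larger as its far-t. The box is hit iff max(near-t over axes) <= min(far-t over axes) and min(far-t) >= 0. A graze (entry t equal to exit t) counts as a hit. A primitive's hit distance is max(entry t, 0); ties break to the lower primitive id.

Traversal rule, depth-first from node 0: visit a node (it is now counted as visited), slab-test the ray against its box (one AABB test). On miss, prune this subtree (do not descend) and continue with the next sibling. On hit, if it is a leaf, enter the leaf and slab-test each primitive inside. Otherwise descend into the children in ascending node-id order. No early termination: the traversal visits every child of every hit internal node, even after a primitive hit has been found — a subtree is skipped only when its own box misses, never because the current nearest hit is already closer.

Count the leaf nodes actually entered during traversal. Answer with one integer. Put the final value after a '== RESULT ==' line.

Walk:
N0 x:[-7,9] y:[6,43/3] z:[-26,9] -> hit [6,9], descend [6, 10]
  N6 x:[1/2,9] y:[6,34/3] z:[-14,9] -> hit [6,9], descend [3, 8]
    N3 x:[5/2,11/2] y:[9,34/3] z:[-14,-5] -> miss, prune
    N8 x:[1/2,9] y:[6,22/3] z:[-4,9] -> hit [6,22/3], descend [2, 4]
      N2 x:[6,9] y:[19/3,22/3] z:[4,9] -> hit [19/3,22/3] leaf, test {P3@t=19/3}
      N4 x:[1/2,5/2] y:[6,22/3] z:[-4,0] -> miss, prune
  N10 x:[-7,-1] y:[12,43/3] z:[-26,4] -> miss, prune

Summary -> nodes [0, 6, 3, 8, 2, 4, 10]; box-tests=7; leaf-entries=1; first=P3

== RESULT ==
1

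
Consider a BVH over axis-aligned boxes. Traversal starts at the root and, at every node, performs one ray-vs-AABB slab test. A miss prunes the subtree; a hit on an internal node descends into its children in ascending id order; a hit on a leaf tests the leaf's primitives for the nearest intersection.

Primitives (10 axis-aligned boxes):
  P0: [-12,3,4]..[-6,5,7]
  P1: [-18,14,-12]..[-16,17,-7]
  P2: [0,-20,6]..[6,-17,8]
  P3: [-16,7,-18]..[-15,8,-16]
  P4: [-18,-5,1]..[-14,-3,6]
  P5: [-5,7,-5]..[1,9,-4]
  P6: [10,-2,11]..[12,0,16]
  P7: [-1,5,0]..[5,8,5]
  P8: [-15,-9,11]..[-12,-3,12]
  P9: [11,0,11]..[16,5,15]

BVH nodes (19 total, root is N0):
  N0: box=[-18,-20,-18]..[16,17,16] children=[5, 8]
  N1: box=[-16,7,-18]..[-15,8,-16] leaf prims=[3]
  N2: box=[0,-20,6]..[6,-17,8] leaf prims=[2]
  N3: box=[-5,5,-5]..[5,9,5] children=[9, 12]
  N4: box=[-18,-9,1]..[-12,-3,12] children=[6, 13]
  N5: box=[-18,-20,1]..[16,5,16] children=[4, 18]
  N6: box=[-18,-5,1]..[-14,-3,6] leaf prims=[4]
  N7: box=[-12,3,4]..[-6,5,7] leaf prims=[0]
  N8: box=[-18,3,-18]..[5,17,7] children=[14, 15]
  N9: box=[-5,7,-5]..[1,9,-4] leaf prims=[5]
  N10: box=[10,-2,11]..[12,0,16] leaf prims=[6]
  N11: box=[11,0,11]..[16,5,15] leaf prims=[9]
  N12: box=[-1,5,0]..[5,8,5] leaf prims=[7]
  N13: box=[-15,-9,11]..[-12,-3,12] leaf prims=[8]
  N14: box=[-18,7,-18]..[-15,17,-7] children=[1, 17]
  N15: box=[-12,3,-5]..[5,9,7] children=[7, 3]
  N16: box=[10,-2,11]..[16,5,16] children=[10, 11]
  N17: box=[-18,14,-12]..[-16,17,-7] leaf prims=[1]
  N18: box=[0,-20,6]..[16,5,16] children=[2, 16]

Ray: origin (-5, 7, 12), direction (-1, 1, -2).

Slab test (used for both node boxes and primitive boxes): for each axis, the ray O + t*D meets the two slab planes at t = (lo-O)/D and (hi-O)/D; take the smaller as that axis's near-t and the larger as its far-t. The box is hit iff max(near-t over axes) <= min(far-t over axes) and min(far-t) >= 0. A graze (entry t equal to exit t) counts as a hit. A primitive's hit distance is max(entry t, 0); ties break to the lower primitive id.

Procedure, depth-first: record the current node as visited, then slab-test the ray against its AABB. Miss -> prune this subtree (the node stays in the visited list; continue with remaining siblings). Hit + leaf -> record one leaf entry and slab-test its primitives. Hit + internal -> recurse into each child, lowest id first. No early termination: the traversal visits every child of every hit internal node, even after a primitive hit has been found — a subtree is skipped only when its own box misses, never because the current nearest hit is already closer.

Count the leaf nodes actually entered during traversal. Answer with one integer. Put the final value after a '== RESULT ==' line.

Traverse from the root:
N0 x:[-21,13] y:[-27,10] z:[-2,15] -> hit [-2,10], descend [5, 8]
  N5 x:[-21,13] y:[-27,-2] z:[-2,11/2] -> miss, prune
  N8 x:[-10,13] y:[-4,10] z:[5/2,15] -> hit [5/2,10], descend [14, 15]
    N14 x:[10,13] y:[0,10] z:[19/2,15] -> hit [10,10], descend [1, 17]
      N1 x:[10,11] y:[0,1] z:[14,15] -> miss, prune
      N17 x:[11,13] y:[7,10] z:[19/2,12] -> miss, prune
    N15 x:[-10,7] y:[-4,2] z:[5/2,17/2] -> miss, prune

order=[0, 5, 8, 14, 1, 17, 15]  |boxes|=7  |leaves|=0  hit=miss

== RESULT ==
0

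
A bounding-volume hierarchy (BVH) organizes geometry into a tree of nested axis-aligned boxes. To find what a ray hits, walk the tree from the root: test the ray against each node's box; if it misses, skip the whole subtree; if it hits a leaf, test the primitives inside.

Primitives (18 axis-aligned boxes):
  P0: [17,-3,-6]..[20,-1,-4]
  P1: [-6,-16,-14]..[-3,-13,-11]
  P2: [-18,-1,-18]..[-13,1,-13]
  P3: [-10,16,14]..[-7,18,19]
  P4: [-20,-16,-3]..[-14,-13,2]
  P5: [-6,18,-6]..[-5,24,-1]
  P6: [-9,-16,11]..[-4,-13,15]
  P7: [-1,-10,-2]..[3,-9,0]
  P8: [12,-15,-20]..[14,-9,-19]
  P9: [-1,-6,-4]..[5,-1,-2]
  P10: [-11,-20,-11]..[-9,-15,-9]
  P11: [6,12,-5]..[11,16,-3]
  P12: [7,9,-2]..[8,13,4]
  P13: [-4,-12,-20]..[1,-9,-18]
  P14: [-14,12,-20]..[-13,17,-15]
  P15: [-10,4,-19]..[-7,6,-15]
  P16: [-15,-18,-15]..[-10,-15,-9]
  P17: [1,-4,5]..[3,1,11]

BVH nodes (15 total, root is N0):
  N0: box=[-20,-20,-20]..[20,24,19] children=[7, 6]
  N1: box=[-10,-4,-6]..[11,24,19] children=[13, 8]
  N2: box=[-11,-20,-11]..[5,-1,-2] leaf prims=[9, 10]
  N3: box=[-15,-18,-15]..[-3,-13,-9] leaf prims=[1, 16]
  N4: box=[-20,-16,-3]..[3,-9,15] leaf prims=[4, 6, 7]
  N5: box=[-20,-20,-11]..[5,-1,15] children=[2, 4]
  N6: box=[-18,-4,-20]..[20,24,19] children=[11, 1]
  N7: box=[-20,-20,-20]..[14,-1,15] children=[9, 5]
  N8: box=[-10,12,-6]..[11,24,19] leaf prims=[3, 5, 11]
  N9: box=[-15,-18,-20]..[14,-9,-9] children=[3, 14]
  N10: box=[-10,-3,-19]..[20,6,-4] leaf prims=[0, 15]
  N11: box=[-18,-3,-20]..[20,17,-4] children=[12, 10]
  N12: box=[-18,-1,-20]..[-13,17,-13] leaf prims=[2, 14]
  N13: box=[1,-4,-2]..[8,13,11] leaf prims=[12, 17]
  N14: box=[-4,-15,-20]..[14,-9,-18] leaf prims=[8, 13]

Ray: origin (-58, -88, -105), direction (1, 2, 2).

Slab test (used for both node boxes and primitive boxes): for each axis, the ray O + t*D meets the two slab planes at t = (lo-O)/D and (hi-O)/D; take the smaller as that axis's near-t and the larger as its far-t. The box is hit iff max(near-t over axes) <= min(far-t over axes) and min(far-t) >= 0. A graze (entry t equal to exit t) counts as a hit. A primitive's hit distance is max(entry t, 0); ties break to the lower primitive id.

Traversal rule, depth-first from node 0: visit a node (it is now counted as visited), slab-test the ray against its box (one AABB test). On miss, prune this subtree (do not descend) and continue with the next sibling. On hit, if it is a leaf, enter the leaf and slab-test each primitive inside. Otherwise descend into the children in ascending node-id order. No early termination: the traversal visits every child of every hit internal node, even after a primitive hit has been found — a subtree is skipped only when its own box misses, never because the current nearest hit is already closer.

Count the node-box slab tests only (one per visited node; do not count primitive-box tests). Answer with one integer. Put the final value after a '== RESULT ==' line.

Traverse from the root:
N0 x:[38,78] y:[34,56] z:[85/2,62] -> hit [85/2,56], descend [6, 7]
  N6 x:[40,78] y:[42,56] z:[85/2,62] -> hit [85/2,56], descend [1, 11]
    N1 x:[48,69] y:[42,56] z:[99/2,62] -> hit [99/2,56], descend [8, 13]
      N8 x:[48,69] y:[50,56] z:[99/2,62] -> hit [50,56] leaf, test {P3(miss), P5(miss), P11(miss)}
      N13 x:[59,66] y:[42,101/2] z:[103/2,58] -> miss, prune
    N11 x:[40,78] y:[85/2,105/2] z:[85/2,101/2] -> hit [85/2,101/2], descend [10, 12]
      N10 x:[48,78] y:[85/2,47] z:[43,101/2] -> miss, prune
      N12 x:[40,45] y:[87/2,105/2] z:[85/2,46] -> hit [87/2,45] leaf, test {P2@t=87/2, P14(miss)}
  N7 x:[38,72] y:[34,87/2] z:[85/2,60] -> hit [85/2,87/2], descend [5, 9]
    N5 x:[38,63] y:[34,87/2] z:[47,60] -> miss, prune
    N9 x:[43,72] y:[35,79/2] z:[85/2,48] -> miss, prune

order=[0, 6, 1, 8, 13, 11, 10, 12, 7, 5, 9]  |boxes|=11  |leaves|=2  hit=P2

== RESULT ==
11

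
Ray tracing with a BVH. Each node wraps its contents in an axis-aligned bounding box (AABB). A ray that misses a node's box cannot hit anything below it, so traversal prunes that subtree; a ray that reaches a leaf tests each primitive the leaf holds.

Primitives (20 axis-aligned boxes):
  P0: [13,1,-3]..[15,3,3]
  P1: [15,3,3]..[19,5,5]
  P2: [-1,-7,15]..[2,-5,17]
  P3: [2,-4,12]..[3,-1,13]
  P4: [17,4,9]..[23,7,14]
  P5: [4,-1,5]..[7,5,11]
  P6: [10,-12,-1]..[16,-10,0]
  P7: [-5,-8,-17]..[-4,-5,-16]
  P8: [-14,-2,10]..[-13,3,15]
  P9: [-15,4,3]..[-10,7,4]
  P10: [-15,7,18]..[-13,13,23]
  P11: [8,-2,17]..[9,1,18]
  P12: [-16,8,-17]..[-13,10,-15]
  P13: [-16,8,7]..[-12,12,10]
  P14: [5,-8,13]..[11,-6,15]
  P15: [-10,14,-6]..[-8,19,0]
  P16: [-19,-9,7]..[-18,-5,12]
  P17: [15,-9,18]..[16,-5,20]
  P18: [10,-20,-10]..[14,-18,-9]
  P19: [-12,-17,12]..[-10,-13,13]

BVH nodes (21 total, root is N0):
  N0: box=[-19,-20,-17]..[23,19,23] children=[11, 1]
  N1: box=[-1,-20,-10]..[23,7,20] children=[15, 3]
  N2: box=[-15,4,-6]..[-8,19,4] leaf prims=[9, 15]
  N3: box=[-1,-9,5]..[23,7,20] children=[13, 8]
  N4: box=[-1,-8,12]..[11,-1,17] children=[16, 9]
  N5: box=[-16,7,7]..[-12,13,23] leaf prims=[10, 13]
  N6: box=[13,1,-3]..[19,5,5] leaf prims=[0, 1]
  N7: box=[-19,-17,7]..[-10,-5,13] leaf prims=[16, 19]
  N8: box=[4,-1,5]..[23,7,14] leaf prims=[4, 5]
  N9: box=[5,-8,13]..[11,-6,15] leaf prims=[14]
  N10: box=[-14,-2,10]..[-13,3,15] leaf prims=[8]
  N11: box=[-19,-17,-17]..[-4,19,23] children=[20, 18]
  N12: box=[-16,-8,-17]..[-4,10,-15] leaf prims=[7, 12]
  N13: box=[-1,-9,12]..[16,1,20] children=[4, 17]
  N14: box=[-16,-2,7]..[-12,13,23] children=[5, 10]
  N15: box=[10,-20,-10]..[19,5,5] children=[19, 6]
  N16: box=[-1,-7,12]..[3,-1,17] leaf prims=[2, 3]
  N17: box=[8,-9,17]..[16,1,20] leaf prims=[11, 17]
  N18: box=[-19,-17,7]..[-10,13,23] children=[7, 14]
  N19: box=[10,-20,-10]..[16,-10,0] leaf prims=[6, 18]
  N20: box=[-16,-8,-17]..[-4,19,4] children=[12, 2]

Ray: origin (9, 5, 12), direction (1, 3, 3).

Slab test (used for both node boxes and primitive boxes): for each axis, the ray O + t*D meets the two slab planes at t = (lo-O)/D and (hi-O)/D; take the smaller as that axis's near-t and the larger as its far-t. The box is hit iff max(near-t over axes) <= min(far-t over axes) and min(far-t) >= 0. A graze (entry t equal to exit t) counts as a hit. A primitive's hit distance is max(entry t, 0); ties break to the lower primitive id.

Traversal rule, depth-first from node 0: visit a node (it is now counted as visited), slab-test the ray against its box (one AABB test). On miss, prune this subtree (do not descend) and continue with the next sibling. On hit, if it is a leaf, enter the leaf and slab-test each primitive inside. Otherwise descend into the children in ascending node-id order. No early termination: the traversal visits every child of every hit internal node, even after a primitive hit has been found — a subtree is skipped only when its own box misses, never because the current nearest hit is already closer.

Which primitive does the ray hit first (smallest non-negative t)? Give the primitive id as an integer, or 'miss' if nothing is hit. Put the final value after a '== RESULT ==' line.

Walk:
N0 x:[-28,14] y:[-25/3,14/3] z:[-29/3,11/3] -> hit [-25/3,11/3], descend [1, 11]
  N1 x:[-10,14] y:[-25/3,2/3] z:[-22/3,8/3] -> hit [-22/3,2/3], descend [3, 15]
    N3 x:[-10,14] y:[-14/3,2/3] z:[-7/3,8/3] -> hit [-7/3,2/3], descend [8, 13]
      N8 x:[-5,14] y:[-2,2/3] z:[-7/3,2/3] -> hit [-2,2/3] leaf, test {P4(miss), P5(miss)}
      N13 x:[-10,7] y:[-14/3,-4/3] z:[0,8/3] -> miss, prune
    N15 x:[1,10] y:[-25/3,0] z:[-22/3,-7/3] -> miss, prune
  N11 x:[-28,-13] y:[-22/3,14/3] z:[-29/3,11/3] -> miss, prune

order=[0, 1, 3, 8, 13, 15, 11]  |boxes|=7  |leaves|=1  hit=miss

== RESULT ==
miss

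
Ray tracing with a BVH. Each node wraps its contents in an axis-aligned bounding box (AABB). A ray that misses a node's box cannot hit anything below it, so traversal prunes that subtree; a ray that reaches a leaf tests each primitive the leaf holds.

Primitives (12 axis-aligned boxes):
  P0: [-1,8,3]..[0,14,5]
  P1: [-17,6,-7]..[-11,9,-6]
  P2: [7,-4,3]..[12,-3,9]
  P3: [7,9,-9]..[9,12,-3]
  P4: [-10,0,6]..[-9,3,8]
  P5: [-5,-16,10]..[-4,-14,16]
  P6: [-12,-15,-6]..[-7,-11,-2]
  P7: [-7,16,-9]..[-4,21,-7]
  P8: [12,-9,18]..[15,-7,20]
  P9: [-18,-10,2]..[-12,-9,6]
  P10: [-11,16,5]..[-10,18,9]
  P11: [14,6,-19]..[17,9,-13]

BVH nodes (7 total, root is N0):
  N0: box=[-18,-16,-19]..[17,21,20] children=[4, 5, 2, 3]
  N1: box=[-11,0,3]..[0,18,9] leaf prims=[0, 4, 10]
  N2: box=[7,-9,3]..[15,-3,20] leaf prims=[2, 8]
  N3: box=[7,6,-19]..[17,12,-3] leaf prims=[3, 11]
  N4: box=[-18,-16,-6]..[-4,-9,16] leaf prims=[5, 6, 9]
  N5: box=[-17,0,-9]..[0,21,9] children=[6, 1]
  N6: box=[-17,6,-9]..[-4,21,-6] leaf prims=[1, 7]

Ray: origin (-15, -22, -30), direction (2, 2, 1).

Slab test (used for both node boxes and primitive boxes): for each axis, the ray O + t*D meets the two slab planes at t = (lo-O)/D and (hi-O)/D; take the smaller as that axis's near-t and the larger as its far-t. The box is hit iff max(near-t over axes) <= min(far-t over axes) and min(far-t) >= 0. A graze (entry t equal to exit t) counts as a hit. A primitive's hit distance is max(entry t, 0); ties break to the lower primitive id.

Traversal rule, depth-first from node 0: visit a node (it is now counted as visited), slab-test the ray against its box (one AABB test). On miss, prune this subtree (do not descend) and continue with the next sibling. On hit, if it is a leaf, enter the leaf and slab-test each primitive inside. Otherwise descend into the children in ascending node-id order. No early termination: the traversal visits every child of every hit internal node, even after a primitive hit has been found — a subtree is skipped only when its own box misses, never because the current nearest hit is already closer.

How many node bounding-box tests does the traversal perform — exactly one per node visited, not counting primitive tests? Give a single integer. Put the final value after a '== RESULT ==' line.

Trace the traversal:
N0 x:[-3/2,16] y:[3,43/2] z:[11,50] -> hit [11,16], descend [2, 3, 4, 5]
  N2 x:[11,15] y:[13/2,19/2] z:[33,50] -> miss, prune
  N3 x:[11,16] y:[14,17] z:[11,27] -> hit [14,16] leaf, test {P3(miss), P11@t=29/2}
  N4 x:[-3/2,11/2] y:[3,13/2] z:[24,46] -> miss, prune
  N5 x:[-1,15/2] y:[11,43/2] z:[21,39] -> miss, prune

Summary -> nodes [0, 2, 3, 4, 5]; box-tests=5; leaf-entries=1; first=P11

== RESULT ==
5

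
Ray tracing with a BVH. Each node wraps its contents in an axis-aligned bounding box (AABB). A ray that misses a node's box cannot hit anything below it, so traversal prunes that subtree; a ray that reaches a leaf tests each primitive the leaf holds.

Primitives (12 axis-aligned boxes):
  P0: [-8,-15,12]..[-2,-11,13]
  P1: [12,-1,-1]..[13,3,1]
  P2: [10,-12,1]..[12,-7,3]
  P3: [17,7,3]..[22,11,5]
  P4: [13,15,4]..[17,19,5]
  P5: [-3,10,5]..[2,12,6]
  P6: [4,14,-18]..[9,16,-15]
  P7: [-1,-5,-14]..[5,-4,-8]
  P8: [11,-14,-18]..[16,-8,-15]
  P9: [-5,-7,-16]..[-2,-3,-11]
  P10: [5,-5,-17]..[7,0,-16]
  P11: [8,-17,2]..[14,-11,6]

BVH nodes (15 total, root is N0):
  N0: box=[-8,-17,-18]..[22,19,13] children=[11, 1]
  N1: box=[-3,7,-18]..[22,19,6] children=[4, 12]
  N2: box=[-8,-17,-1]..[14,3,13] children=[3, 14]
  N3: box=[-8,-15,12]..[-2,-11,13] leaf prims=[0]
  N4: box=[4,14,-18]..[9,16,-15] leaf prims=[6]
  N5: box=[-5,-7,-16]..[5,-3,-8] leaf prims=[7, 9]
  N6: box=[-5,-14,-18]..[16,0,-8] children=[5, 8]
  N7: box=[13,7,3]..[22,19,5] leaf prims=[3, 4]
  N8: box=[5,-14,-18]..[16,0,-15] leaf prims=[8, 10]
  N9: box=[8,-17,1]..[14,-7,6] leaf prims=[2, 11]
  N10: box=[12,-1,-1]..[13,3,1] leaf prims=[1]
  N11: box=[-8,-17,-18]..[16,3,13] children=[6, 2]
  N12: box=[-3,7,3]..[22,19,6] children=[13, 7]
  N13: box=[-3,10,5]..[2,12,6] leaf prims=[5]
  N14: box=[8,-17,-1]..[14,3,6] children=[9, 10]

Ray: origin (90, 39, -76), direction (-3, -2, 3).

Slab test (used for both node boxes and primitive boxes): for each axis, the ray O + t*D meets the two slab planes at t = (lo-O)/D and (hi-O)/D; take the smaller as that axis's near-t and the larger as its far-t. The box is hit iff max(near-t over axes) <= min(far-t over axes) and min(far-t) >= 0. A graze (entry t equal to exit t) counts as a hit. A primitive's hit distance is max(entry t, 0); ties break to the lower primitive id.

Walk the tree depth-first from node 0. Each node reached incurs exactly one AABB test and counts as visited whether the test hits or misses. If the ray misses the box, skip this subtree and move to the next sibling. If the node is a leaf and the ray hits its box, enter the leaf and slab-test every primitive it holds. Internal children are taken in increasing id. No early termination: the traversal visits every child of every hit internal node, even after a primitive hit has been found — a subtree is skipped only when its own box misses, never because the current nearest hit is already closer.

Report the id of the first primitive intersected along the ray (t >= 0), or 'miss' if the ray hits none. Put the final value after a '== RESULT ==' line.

Walk:
N0 x:[68/3,98/3] y:[10,28] z:[58/3,89/3] -> hit [68/3,28], descend [1, 11]
  N1 x:[68/3,31] y:[10,16] z:[58/3,82/3] -> miss, prune
  N11 x:[74/3,98/3] y:[18,28] z:[58/3,89/3] -> hit [74/3,28], descend [2, 6]
    N2 x:[76/3,98/3] y:[18,28] z:[25,89/3] -> hit [76/3,28], descend [3, 14]
      N3 x:[92/3,98/3] y:[25,27] z:[88/3,89/3] -> miss, prune
      N14 x:[76/3,82/3] y:[18,28] z:[25,82/3] -> hit [76/3,82/3], descend [9, 10]
        N9 x:[76/3,82/3] y:[23,28] z:[77/3,82/3] -> hit [77/3,82/3] leaf, test {P2(miss), P11@t=26}
        N10 x:[77/3,26] y:[18,20] z:[25,77/3] -> miss, prune
    N6 x:[74/3,95/3] y:[39/2,53/2] z:[58/3,68/3] -> miss, prune

Visited [0, 1, 11, 2, 3, 14, 9, 10, 6]. Tests: 9 box, 1 leaf. Nearest: P11.

== RESULT ==
11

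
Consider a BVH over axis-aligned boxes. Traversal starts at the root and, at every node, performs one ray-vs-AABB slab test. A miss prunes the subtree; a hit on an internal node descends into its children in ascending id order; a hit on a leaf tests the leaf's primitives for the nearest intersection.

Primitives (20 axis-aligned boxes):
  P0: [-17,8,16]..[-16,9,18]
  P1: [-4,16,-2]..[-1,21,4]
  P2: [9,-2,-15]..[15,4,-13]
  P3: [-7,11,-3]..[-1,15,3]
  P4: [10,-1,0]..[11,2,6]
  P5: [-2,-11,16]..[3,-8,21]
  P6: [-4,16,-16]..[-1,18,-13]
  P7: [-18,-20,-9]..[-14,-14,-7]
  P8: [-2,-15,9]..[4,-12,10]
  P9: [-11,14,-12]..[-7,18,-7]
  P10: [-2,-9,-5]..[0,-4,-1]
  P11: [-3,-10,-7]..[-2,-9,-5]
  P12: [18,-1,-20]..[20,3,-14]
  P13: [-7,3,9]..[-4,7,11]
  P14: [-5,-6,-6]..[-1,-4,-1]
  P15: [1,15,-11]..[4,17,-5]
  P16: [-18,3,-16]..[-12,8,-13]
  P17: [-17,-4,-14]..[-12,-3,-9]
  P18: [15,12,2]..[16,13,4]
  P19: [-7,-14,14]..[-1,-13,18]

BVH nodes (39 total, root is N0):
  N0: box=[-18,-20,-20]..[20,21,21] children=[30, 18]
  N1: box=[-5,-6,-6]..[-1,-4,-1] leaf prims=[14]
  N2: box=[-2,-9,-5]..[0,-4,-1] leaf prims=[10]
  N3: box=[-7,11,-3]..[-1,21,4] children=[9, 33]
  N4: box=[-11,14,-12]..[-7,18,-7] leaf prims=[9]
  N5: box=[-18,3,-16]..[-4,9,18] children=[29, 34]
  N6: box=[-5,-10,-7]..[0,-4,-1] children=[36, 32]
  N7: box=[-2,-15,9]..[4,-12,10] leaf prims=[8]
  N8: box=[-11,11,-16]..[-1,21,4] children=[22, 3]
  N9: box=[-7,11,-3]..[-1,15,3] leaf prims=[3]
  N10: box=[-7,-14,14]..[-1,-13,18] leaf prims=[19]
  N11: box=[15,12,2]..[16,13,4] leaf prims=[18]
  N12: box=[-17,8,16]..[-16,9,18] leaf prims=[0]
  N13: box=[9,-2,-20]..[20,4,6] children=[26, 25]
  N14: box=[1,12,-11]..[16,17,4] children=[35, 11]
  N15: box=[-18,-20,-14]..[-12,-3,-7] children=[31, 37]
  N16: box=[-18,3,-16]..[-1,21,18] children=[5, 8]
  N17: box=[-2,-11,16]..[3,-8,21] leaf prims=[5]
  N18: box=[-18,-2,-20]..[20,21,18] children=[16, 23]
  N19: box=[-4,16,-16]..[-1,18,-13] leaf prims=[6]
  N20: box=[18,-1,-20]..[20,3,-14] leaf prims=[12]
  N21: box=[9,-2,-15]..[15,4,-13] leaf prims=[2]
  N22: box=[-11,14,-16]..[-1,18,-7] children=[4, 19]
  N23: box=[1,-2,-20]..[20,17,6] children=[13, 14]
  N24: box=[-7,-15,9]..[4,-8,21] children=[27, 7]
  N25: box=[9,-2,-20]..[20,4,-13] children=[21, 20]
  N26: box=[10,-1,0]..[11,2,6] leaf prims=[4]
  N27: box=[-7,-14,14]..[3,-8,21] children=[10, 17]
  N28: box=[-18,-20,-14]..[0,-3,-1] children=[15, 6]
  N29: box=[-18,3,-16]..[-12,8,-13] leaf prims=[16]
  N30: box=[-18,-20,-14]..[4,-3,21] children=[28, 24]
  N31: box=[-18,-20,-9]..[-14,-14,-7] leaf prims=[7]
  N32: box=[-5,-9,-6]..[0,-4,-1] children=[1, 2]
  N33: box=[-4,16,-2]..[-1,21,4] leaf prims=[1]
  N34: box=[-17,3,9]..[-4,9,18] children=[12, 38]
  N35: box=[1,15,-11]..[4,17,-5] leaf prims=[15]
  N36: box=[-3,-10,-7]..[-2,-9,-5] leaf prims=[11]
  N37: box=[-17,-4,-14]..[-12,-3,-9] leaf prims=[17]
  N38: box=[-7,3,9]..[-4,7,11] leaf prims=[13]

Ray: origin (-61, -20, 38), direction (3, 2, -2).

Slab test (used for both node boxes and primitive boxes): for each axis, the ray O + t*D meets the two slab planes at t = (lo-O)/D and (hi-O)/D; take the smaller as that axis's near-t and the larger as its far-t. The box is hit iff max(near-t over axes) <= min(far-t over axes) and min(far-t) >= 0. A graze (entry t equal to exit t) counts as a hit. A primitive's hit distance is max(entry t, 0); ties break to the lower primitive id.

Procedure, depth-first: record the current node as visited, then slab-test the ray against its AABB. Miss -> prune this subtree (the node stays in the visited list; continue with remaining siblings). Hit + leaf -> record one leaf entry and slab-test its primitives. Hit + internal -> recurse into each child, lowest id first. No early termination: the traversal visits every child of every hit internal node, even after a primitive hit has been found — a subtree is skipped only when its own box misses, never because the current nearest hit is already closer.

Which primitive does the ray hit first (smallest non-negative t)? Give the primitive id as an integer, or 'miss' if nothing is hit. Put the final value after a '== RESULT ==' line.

Trace the traversal:
N0 x:[43/3,27] y:[0,41/2] z:[17/2,29] -> hit [43/3,41/2], descend [18, 30]
  N18 x:[43/3,27] y:[9,41/2] z:[10,29] -> hit [43/3,41/2], descend [16, 23]
    N16 x:[43/3,20] y:[23/2,41/2] z:[10,27] -> hit [43/3,20], descend [5, 8]
      N5 x:[43/3,19] y:[23/2,29/2] z:[10,27] -> hit [43/3,29/2], descend [29, 34]
        N29 x:[43/3,49/3] y:[23/2,14] z:[51/2,27] -> miss, prune
        N34 x:[44/3,19] y:[23/2,29/2] z:[10,29/2] -> miss, prune
      N8 x:[50/3,20] y:[31/2,41/2] z:[17,27] -> hit [17,20], descend [3, 22]
        N3 x:[18,20] y:[31/2,41/2] z:[17,41/2] -> hit [18,20], descend [9, 33]
          N9 x:[18,20] y:[31/2,35/2] z:[35/2,41/2] -> miss, prune
          N33 x:[19,20] y:[18,41/2] z:[17,20] -> hit [19,20] leaf, test {P1@t=19}
        N22 x:[50/3,20] y:[17,19] z:[45/2,27] -> miss, prune
    N23 x:[62/3,27] y:[9,37/2] z:[16,29] -> miss, prune
  N30 x:[43/3,65/3] y:[0,17/2] z:[17/2,26] -> miss, prune

Visited [0, 18, 16, 5, 29, 34, 8, 3, 9, 33, 22, 23, 30]. Tests: 13 box, 1 leaf. Nearest: P1.

== RESULT ==
1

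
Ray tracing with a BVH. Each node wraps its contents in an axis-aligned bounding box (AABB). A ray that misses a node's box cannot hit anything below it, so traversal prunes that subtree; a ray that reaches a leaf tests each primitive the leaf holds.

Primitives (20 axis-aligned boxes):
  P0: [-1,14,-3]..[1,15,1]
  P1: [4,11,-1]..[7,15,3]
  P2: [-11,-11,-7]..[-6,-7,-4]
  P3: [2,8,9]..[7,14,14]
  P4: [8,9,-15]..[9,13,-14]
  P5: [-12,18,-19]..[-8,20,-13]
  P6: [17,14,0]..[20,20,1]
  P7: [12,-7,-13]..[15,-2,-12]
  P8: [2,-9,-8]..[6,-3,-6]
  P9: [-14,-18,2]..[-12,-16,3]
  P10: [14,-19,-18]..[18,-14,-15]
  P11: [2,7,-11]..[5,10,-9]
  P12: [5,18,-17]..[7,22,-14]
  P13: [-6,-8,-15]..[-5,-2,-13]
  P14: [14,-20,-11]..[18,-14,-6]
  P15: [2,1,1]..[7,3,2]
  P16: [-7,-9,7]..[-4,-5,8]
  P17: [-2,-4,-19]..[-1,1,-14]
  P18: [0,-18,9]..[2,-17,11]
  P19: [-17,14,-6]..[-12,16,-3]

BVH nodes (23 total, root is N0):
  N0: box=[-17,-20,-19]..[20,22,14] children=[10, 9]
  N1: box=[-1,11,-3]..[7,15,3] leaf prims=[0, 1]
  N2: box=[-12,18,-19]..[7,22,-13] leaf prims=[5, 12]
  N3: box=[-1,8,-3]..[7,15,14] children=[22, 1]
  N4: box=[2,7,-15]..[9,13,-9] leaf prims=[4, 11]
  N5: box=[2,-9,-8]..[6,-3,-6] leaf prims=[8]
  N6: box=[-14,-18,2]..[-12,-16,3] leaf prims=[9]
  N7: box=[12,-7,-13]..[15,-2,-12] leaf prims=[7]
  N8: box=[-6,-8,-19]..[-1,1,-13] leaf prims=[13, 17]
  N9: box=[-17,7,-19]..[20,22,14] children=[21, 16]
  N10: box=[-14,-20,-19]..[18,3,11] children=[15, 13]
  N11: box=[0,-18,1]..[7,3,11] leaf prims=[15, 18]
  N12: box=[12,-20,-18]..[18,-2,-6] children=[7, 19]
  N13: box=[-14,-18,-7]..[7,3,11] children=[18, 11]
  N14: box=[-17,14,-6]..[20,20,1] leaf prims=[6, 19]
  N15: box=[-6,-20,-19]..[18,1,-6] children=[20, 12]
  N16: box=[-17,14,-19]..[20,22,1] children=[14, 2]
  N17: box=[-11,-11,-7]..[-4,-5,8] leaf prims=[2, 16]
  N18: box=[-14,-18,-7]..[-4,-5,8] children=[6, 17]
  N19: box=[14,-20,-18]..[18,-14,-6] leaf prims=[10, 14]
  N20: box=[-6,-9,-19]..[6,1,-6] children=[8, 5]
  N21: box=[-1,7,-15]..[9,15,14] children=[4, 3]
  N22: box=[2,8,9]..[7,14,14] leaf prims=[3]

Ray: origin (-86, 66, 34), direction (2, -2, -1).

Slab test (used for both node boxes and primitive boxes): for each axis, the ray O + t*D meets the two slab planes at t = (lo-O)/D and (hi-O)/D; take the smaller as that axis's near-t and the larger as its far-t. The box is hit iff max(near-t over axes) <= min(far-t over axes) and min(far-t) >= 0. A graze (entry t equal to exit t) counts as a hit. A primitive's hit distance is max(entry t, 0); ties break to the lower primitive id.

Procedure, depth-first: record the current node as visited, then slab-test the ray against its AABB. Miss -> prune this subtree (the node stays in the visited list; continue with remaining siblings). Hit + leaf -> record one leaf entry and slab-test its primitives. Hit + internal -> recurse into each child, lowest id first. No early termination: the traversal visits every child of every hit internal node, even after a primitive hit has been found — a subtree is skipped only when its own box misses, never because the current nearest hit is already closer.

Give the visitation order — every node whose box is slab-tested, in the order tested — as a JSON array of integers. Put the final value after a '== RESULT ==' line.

Traverse from the root:
N0 x:[69/2,53] y:[22,43] z:[20,53] -> hit [69/2,43], descend [9, 10]
  N9 x:[69/2,53] y:[22,59/2] z:[20,53] -> miss, prune
  N10 x:[36,52] y:[63/2,43] z:[23,53] -> hit [36,43], descend [13, 15]
    N13 x:[36,93/2] y:[63/2,42] z:[23,41] -> hit [36,41], descend [11, 18]
      N11 x:[43,93/2] y:[63/2,42] z:[23,33] -> miss, prune
      N18 x:[36,41] y:[71/2,42] z:[26,41] -> hit [36,41], descend [6, 17]
        N6 x:[36,37] y:[41,42] z:[31,32] -> miss, prune
        N17 x:[75/2,41] y:[71/2,77/2] z:[26,41] -> hit [75/2,77/2] leaf, test {P2@t=38, P16(miss)}
    N15 x:[40,52] y:[65/2,43] z:[40,53] -> hit [40,43], descend [12, 20]
      N12 x:[49,52] y:[34,43] z:[40,52] -> miss, prune
      N20 x:[40,46] y:[65/2,75/2] z:[40,53] -> miss, prune

11 AABB tests over nodes [0, 9, 10, 13, 11, 18, 6, 17, 15, 12, 20]; 1 leaf entered; closest P2.

== RESULT ==
[0, 9, 10, 13, 11, 18, 6, 17, 15, 12, 20]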